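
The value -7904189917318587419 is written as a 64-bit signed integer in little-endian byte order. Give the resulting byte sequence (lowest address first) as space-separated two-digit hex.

Two's complement of -7904189917318587419 in 64 bits: 7904189917318587419 = 0x6DB152DA02FFA41B; invert → 0x924EAD25FD005BE4; add 1 → 0x924EAD25FD005BE5.
Split into bytes (most-significant first): 92 4E AD 25 FD 00 5B E5.
Little-endian: lowest address holds the least-significant byte.
So at ascending addresses the bytes are E5 5B 00 FD 25 AD 4E 92.

E5 5B 00 FD 25 AD 4E 92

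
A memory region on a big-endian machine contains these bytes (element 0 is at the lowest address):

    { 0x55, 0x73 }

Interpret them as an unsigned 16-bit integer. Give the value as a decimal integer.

21875

Big-endian: lowest address holds the most-significant byte.
The bytes are already most-significant first: 0x5573.
0x5573 = 21875.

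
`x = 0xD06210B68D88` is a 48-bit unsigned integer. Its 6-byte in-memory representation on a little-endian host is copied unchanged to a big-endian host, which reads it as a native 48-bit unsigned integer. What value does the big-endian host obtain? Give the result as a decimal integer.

150142226293456

Stored little-endian, the bytes at ascending addresses are 88 8D B6 10 62 D0.
Read back as big-endian, the last byte is least significant, giving 0x888DB61062D0.
0x888DB61062D0 = 150142226293456.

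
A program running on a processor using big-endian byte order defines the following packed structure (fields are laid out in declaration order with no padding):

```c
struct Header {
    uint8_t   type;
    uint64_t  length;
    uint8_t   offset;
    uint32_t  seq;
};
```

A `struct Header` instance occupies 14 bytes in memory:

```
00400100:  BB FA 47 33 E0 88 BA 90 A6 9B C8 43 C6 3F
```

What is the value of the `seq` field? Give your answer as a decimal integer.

3359884863

`seq` follows `type` (1 B), `length` (8 B), `offset` (1 B), so it starts at offset 1 + 8 + 1 = 10 and occupies 4 bytes.
Bytes at offsets 10..13: C8 43 C6 3F.
Big-endian: lowest address holds the most-significant byte.
The bytes are already most-significant first: 0xC843C63F.
0xC843C63F = 3359884863.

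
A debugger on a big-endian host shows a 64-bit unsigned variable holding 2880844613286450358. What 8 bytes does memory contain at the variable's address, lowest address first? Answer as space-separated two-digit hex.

27 FA D0 E9 94 09 54 B6

2880844613286450358 in hexadecimal, padded to 64 bits, is 0x27FAD0E9940954B6.
Split into bytes (most-significant first): 27 FA D0 E9 94 09 54 B6.
Big-endian stores the most-significant byte at the lowest address.
So the memory order matches the most-significant-first order: 27 FA D0 E9 94 09 54 B6.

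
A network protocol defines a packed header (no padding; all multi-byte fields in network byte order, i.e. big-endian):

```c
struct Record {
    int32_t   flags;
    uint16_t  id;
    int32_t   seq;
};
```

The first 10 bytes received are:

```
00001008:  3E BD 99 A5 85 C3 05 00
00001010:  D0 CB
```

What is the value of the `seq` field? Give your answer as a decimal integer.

`seq` follows `flags` (4 B), `id` (2 B), so it starts at offset 4 + 2 = 6 and occupies 4 bytes.
Bytes at offsets 6..9: 05 00 D0 CB.
In big-endian order the high byte comes first in memory.
The bytes are already most-significant first: 0x0500D0CB.
0x0500D0CB = 83939531.

83939531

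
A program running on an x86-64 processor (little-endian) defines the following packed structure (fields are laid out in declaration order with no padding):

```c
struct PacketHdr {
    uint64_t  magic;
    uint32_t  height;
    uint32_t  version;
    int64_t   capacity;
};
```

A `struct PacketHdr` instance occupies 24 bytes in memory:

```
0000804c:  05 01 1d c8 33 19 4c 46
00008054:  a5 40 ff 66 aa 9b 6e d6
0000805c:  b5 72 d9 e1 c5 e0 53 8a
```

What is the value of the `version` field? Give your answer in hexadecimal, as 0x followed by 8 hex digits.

`version` follows `magic` (8 B), `height` (4 B), so it starts at offset 8 + 4 = 12 and occupies 4 bytes.
Bytes at offsets 12..15: AA 9B 6E D6.
Little-endian: lowest address holds the least-significant byte.
Reassemble most-significant byte first: D6 6E 9B AA → 0xD66E9BAA.

0xD66E9BAA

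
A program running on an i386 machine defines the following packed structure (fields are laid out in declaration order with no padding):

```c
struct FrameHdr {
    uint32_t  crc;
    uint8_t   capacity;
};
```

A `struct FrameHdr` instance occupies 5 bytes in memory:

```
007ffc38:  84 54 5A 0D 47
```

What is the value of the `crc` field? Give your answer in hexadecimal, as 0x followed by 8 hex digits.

0x0D5A5484

`crc` is the first field, at byte offset 0, occupying 4 bytes.
Bytes at offsets 0..3: 84 54 5A 0D.
Little-endian: lowest address holds the least-significant byte.
Reassemble most-significant byte first: 0D 5A 54 84 → 0x0D5A5484.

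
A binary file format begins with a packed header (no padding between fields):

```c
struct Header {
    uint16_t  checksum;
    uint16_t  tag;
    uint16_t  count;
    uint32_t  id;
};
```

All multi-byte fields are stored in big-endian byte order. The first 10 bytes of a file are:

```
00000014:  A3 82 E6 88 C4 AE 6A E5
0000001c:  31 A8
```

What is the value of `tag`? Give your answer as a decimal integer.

`tag` follows `checksum` (2 bytes), so it starts at byte offset 2 and occupies 2 bytes.
Bytes at offsets 2..3: E6 88.
In big-endian order the high byte comes first in memory.
The bytes are already most-significant first: 0xE688.
0xE688 = 59016.

59016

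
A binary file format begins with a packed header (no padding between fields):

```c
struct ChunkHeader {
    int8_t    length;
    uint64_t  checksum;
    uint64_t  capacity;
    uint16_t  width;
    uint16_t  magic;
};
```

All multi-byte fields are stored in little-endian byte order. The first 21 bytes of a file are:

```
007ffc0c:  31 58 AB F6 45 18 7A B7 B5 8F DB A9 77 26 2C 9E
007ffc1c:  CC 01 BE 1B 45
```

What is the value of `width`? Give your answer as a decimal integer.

`width` follows `length` (1 B), `checksum` (8 B), `capacity` (8 B), so it starts at offset 1 + 8 + 8 = 17 and occupies 2 bytes.
Bytes at offsets 17..18: 01 BE.
Little-endian: lowest address holds the least-significant byte.
Reassemble most-significant byte first: BE 01 → 0xBE01.
0xBE01 = 48641.

48641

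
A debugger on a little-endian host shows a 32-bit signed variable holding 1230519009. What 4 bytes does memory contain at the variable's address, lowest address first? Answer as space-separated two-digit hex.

E1 3A 58 49

1230519009 in hexadecimal, padded to 32 bits, is 0x49583AE1.
Split into bytes (most-significant first): 49 58 3A E1.
Little-endian stores the least-significant byte at the lowest address.
So at ascending addresses the bytes are E1 3A 58 49.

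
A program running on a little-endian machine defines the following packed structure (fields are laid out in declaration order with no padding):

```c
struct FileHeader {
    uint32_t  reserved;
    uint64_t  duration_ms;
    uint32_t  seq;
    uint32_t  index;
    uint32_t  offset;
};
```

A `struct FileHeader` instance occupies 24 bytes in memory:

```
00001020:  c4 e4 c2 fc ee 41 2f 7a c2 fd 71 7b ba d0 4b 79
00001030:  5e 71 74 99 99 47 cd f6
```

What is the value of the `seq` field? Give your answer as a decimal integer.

`seq` follows `reserved` (4 B), `duration_ms` (8 B), so it starts at offset 4 + 8 = 12 and occupies 4 bytes.
Bytes at offsets 12..15: BA D0 4B 79.
Little-endian stores the least-significant byte at the lowest address.
Reassemble most-significant byte first: 79 4B D0 BA → 0x794BD0BA.
0x794BD0BA = 2035011770.

2035011770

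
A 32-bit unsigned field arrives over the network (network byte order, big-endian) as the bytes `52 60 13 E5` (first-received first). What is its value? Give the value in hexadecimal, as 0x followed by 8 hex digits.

0x526013E5

Big-endian stores the most-significant byte at the lowest address.
The bytes are already most-significant first: 0x526013E5.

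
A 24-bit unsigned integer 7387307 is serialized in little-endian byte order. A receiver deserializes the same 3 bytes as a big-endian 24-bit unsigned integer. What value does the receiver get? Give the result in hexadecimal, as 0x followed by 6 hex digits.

0xABB870

7387307 in 24-bit hexadecimal is 0x70B8AB.
Stored little-endian, the bytes at ascending addresses are AB B8 70.
Read back as big-endian, the last byte is least significant, giving 0xABB870.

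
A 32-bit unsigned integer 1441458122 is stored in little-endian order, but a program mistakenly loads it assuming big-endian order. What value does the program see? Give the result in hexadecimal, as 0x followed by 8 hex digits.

1441458122 in 32-bit hexadecimal is 0x55EAE7CA.
Stored little-endian, the bytes at ascending addresses are CA E7 EA 55.
Read back as big-endian, the last byte is least significant, giving 0xCAE7EA55.

0xCAE7EA55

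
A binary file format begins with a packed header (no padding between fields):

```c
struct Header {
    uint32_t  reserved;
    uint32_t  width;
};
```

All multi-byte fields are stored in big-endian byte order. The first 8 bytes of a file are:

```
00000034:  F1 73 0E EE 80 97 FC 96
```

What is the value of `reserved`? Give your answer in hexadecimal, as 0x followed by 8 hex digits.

`reserved` is the first field, at byte offset 0, occupying 4 bytes.
Bytes at offsets 0..3: F1 73 0E EE.
In big-endian order the high byte comes first in memory.
The bytes are already most-significant first: 0xF1730EEE.

0xF1730EEE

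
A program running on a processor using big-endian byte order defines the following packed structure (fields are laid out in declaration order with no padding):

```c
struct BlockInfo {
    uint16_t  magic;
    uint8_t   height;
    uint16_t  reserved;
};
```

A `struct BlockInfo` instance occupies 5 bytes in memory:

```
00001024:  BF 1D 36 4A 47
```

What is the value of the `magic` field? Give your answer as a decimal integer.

`magic` is the first field, at byte offset 0, occupying 2 bytes.
Bytes at offsets 0..1: BF 1D.
In big-endian order the high byte comes first in memory.
The bytes are already most-significant first: 0xBF1D.
0xBF1D = 48925.

48925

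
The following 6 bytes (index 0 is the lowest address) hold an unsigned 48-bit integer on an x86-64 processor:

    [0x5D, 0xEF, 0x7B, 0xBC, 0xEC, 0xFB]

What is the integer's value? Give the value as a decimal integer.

Little-endian stores the least-significant byte at the lowest address.
Reassemble most-significant byte first: FB EC BC 7B EF 5D → 0xFBECBC7BEF5D.
0xFBECBC7BEF5D = 276994193092445.

276994193092445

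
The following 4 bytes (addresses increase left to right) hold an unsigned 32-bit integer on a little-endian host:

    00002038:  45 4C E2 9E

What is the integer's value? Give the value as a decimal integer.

2665630789

Little-endian: lowest address holds the least-significant byte.
Reassemble most-significant byte first: 9E E2 4C 45 → 0x9EE24C45.
0x9EE24C45 = 2665630789.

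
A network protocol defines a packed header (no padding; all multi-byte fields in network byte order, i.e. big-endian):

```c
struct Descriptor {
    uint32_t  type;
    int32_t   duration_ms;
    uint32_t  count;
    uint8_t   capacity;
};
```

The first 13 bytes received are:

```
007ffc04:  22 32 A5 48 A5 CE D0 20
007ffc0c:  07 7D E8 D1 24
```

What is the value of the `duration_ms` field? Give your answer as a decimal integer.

-1513172960

`duration_ms` follows `type` (4 bytes), so it starts at byte offset 4 and occupies 4 bytes.
Bytes at offsets 4..7: A5 CE D0 20.
In big-endian order the high byte comes first in memory.
The bytes are already most-significant first: 0xA5CED020.
Top bit is set, so as a signed 32-bit value this is 0xA5CED020 − 2^32 = -1513172960.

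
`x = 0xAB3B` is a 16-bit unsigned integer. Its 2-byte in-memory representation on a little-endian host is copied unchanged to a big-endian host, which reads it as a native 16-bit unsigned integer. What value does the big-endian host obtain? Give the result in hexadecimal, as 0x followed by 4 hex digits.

Stored little-endian, the bytes at ascending addresses are 3B AB.
Read back as big-endian, the last byte is least significant, giving 0x3BAB.

0x3BAB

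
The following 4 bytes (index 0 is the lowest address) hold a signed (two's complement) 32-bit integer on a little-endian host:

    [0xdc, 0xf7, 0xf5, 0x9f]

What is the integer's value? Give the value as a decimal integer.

-1611270180

Little-endian: lowest address holds the least-significant byte.
Reassemble most-significant byte first: 9F F5 F7 DC → 0x9FF5F7DC.
Top bit is set, so as a signed 32-bit value this is 0x9FF5F7DC − 2^32 = -1611270180.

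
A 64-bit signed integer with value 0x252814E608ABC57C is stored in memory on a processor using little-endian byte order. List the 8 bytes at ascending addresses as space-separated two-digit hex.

Split into bytes (most-significant first): 25 28 14 E6 08 AB C5 7C.
Little-endian: lowest address holds the least-significant byte.
So at ascending addresses the bytes are 7C C5 AB 08 E6 14 28 25.

7C C5 AB 08 E6 14 28 25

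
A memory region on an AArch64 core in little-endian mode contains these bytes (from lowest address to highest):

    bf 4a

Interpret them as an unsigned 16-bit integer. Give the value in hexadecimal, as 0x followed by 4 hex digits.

0x4ABF

Little-endian stores the least-significant byte at the lowest address.
Reassemble most-significant byte first: 4A BF → 0x4ABF.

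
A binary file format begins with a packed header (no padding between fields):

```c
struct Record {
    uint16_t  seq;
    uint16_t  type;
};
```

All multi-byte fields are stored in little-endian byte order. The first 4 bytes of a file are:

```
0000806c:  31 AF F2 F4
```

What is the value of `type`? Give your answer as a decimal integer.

62706

`type` follows `seq` (2 bytes), so it starts at byte offset 2 and occupies 2 bytes.
Bytes at offsets 2..3: F2 F4.
Little-endian stores the least-significant byte at the lowest address.
Reassemble most-significant byte first: F4 F2 → 0xF4F2.
0xF4F2 = 62706.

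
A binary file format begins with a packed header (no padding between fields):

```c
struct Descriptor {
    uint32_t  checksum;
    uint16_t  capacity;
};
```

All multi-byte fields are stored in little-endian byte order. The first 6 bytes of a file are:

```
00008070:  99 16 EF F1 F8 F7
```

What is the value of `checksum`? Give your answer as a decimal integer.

4058977945

`checksum` is the first field, at byte offset 0, occupying 4 bytes.
Bytes at offsets 0..3: 99 16 EF F1.
Little-endian stores the least-significant byte at the lowest address.
Reassemble most-significant byte first: F1 EF 16 99 → 0xF1EF1699.
0xF1EF1699 = 4058977945.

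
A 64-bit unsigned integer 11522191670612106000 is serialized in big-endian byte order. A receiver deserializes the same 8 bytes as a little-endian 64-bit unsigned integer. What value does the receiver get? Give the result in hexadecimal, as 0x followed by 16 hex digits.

0x109BCCF8460CE79F

11522191670612106000 in 64-bit hexadecimal is 0x9FE70C46F8CC9B10.
Stored big-endian, the bytes at ascending addresses are 9F E7 0C 46 F8 CC 9B 10.
Read back as little-endian, the first byte is least significant, giving 0x109BCCF8460CE79F.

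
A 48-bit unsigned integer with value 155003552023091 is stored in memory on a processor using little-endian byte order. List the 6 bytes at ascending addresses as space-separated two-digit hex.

155003552023091 in hexadecimal, padded to 48 bits, is 0x8CF993A84233.
Split into bytes (most-significant first): 8C F9 93 A8 42 33.
Little-endian stores the least-significant byte at the lowest address.
So at ascending addresses the bytes are 33 42 A8 93 F9 8C.

33 42 A8 93 F9 8C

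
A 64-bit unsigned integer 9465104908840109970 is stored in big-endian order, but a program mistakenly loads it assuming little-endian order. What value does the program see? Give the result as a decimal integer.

10558469620619958915

9465104908840109970 in 64-bit hexadecimal is 0x835ACEC42D388792.
Stored big-endian, the bytes at ascending addresses are 83 5A CE C4 2D 38 87 92.
Read back as little-endian, the first byte is least significant, giving 0x9287382DC4CE5A83.
0x9287382DC4CE5A83 = 10558469620619958915.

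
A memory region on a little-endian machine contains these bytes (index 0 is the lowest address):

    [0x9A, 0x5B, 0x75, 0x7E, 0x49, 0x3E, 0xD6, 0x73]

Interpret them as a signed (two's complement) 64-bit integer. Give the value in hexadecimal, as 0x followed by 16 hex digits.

In little-endian order the low byte comes first in memory.
Reassemble most-significant byte first: 73 D6 3E 49 7E 75 5B 9A → 0x73D63E497E755B9A.

0x73D63E497E755B9A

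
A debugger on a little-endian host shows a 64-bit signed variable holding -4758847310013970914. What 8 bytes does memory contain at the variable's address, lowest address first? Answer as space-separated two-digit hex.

Two's complement of -4758847310013970914 in 64 bits: 4758847310013970914 = 0x420AD26A3DB4B9E2; invert → 0xBDF52D95C24B461D; add 1 → 0xBDF52D95C24B461E.
Split into bytes (most-significant first): BD F5 2D 95 C2 4B 46 1E.
In little-endian order the low byte comes first in memory.
So at ascending addresses the bytes are 1E 46 4B C2 95 2D F5 BD.

1E 46 4B C2 95 2D F5 BD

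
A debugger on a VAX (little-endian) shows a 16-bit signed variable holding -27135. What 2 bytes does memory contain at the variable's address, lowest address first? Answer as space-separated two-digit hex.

01 96

Two's complement of -27135 in 16 bits: 27135 = 0x69FF; invert → 0x9600; add 1 → 0x9601.
Split into bytes (most-significant first): 96 01.
In little-endian order the low byte comes first in memory.
So at ascending addresses the bytes are 01 96.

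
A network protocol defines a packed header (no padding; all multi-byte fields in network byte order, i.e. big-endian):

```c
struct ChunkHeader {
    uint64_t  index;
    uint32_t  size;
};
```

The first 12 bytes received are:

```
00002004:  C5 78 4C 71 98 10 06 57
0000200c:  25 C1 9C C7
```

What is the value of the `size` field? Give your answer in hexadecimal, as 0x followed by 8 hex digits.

`size` follows `index` (8 bytes), so it starts at byte offset 8 and occupies 4 bytes.
Bytes at offsets 8..11: 25 C1 9C C7.
Big-endian: lowest address holds the most-significant byte.
The bytes are already most-significant first: 0x25C19CC7.

0x25C19CC7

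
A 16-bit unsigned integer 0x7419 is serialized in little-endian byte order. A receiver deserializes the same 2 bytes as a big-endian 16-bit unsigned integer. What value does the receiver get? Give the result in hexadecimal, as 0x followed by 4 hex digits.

Stored little-endian, the bytes at ascending addresses are 19 74.
Read back as big-endian, the last byte is least significant, giving 0x1974.

0x1974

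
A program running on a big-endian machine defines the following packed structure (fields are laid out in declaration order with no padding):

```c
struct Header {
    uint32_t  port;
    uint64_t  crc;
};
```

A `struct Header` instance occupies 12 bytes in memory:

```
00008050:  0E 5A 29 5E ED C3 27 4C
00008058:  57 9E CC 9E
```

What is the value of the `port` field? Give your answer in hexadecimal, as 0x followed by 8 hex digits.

`port` is the first field, at byte offset 0, occupying 4 bytes.
Bytes at offsets 0..3: 0E 5A 29 5E.
Big-endian stores the most-significant byte at the lowest address.
The bytes are already most-significant first: 0x0E5A295E.

0x0E5A295E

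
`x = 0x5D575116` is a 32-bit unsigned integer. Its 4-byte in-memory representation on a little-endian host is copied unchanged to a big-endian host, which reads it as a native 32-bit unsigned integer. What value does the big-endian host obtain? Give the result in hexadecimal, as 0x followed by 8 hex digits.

0x1651575D

Stored little-endian, the bytes at ascending addresses are 16 51 57 5D.
Read back as big-endian, the last byte is least significant, giving 0x1651575D.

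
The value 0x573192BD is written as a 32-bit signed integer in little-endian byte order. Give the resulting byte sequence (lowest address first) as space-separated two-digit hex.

BD 92 31 57

Split into bytes (most-significant first): 57 31 92 BD.
Little-endian stores the least-significant byte at the lowest address.
So at ascending addresses the bytes are BD 92 31 57.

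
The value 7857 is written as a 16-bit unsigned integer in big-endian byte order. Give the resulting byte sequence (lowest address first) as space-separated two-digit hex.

7857 in hexadecimal, padded to 16 bits, is 0x1EB1.
Split into bytes (most-significant first): 1E B1.
In big-endian order the high byte comes first in memory.
So the memory order matches the most-significant-first order: 1E B1.

1E B1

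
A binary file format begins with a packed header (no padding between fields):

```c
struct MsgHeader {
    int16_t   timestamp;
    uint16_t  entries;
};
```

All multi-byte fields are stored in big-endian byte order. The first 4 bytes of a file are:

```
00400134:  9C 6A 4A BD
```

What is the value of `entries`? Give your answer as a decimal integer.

19133

`entries` follows `timestamp` (2 bytes), so it starts at byte offset 2 and occupies 2 bytes.
Bytes at offsets 2..3: 4A BD.
Big-endian stores the most-significant byte at the lowest address.
The bytes are already most-significant first: 0x4ABD.
0x4ABD = 19133.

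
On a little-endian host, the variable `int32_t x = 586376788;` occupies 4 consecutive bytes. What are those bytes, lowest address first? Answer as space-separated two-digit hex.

54 66 F3 22

586376788 in hexadecimal, padded to 32 bits, is 0x22F36654.
Split into bytes (most-significant first): 22 F3 66 54.
Little-endian stores the least-significant byte at the lowest address.
So at ascending addresses the bytes are 54 66 F3 22.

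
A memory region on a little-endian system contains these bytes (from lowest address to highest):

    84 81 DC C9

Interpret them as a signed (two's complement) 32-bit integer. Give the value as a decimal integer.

Little-endian stores the least-significant byte at the lowest address.
Reassemble most-significant byte first: C9 DC 81 84 → 0xC9DC8184.
Top bit is set, so as a signed 32-bit value this is 0xC9DC8184 − 2^32 = -908295804.

-908295804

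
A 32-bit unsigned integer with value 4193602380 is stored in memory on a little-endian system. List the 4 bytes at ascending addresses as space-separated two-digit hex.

4193602380 in hexadecimal, padded to 32 bits, is 0xF9F54B4C.
Split into bytes (most-significant first): F9 F5 4B 4C.
Little-endian: lowest address holds the least-significant byte.
So at ascending addresses the bytes are 4C 4B F5 F9.

4C 4B F5 F9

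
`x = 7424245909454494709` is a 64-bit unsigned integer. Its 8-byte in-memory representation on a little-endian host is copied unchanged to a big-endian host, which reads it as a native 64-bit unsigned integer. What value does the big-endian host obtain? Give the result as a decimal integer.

7424245909454494709 in 64-bit hexadecimal is 0x67083851BE2E9BF5.
Stored little-endian, the bytes at ascending addresses are F5 9B 2E BE 51 38 08 67.
Read back as big-endian, the last byte is least significant, giving 0xF59B2EBE51380867.
0xF59B2EBE51380867 = 17697790555623786599.

17697790555623786599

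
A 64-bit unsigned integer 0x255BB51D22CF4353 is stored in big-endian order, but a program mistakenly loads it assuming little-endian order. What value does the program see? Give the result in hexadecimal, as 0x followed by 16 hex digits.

Stored big-endian, the bytes at ascending addresses are 25 5B B5 1D 22 CF 43 53.
Read back as little-endian, the first byte is least significant, giving 0x5343CF221DB55B25.

0x5343CF221DB55B25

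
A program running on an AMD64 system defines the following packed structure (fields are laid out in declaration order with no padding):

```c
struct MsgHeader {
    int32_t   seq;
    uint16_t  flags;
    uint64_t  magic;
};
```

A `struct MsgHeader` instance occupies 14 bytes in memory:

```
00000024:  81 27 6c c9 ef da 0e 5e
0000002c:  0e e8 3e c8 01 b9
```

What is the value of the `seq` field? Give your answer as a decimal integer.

-915658879

`seq` is the first field, at byte offset 0, occupying 4 bytes.
Bytes at offsets 0..3: 81 27 6C C9.
Little-endian stores the least-significant byte at the lowest address.
Reassemble most-significant byte first: C9 6C 27 81 → 0xC96C2781.
Top bit is set, so as a signed 32-bit value this is 0xC96C2781 − 2^32 = -915658879.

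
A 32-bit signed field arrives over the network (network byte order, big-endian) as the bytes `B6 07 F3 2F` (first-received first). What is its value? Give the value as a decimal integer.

In big-endian order the high byte comes first in memory.
The bytes are already most-significant first: 0xB607F32F.
Top bit is set, so as a signed 32-bit value this is 0xB607F32F − 2^32 = -1240992977.

-1240992977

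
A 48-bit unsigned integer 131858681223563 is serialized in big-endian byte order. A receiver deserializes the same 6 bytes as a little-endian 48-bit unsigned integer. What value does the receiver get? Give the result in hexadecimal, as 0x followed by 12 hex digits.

131858681223563 in 48-bit hexadecimal is 0x77ECBDDAD98B.
Stored big-endian, the bytes at ascending addresses are 77 EC BD DA D9 8B.
Read back as little-endian, the first byte is least significant, giving 0x8BD9DABDEC77.

0x8BD9DABDEC77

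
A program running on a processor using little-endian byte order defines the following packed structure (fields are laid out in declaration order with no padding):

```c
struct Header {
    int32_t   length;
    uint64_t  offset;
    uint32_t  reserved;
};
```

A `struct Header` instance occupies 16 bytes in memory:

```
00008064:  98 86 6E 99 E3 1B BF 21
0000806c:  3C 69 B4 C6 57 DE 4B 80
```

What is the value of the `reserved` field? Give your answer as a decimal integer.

`reserved` follows `length` (4 B), `offset` (8 B), so it starts at offset 4 + 8 = 12 and occupies 4 bytes.
Bytes at offsets 12..15: 57 DE 4B 80.
In little-endian order the low byte comes first in memory.
Reassemble most-significant byte first: 80 4B DE 57 → 0x804BDE57.
0x804BDE57 = 2152455767.

2152455767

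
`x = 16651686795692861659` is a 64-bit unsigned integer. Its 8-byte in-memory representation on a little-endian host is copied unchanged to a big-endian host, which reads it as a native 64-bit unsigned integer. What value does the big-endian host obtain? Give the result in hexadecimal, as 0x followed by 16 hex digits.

16651686795692861659 in 64-bit hexadecimal is 0xE716ACEA9055E8DB.
Stored little-endian, the bytes at ascending addresses are DB E8 55 90 EA AC 16 E7.
Read back as big-endian, the last byte is least significant, giving 0xDBE85590EAAC16E7.

0xDBE85590EAAC16E7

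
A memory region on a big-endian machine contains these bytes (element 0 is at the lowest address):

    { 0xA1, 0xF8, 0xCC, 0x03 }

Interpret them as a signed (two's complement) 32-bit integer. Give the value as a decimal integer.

-1577530365

Big-endian: lowest address holds the most-significant byte.
The bytes are already most-significant first: 0xA1F8CC03.
Top bit is set, so as a signed 32-bit value this is 0xA1F8CC03 − 2^32 = -1577530365.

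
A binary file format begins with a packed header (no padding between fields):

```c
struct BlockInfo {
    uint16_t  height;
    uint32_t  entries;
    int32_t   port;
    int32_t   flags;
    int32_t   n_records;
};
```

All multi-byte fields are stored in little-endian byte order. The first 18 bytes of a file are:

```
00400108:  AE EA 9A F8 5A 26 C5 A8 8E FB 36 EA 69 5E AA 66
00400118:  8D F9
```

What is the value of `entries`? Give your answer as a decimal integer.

643496090

`entries` follows `height` (2 bytes), so it starts at byte offset 2 and occupies 4 bytes.
Bytes at offsets 2..5: 9A F8 5A 26.
In little-endian order the low byte comes first in memory.
Reassemble most-significant byte first: 26 5A F8 9A → 0x265AF89A.
0x265AF89A = 643496090.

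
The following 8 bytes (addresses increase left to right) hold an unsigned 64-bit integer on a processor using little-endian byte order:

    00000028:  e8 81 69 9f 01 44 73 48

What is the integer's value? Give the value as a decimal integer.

5220591166812684776

Little-endian stores the least-significant byte at the lowest address.
Reassemble most-significant byte first: 48 73 44 01 9F 69 81 E8 → 0x487344019F6981E8.
0x487344019F6981E8 = 5220591166812684776.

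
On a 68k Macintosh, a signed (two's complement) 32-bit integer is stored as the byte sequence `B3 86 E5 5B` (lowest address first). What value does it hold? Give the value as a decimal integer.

-1283005093

Big-endian stores the most-significant byte at the lowest address.
The bytes are already most-significant first: 0xB386E55B.
Top bit is set, so as a signed 32-bit value this is 0xB386E55B − 2^32 = -1283005093.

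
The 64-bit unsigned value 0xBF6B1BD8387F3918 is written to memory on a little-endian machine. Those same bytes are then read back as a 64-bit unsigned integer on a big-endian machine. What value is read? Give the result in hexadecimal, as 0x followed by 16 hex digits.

0x18397F38D81B6BBF

Stored little-endian, the bytes at ascending addresses are 18 39 7F 38 D8 1B 6B BF.
Read back as big-endian, the last byte is least significant, giving 0x18397F38D81B6BBF.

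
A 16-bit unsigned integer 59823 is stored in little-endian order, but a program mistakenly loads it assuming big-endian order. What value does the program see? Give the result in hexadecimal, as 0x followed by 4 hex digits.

59823 in 16-bit hexadecimal is 0xE9AF.
Stored little-endian, the bytes at ascending addresses are AF E9.
Read back as big-endian, the last byte is least significant, giving 0xAFE9.

0xAFE9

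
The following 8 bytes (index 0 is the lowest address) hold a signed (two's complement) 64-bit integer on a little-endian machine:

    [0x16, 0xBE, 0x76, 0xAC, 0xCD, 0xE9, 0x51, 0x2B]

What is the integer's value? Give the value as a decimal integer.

3121533086315494934

Little-endian stores the least-significant byte at the lowest address.
Reassemble most-significant byte first: 2B 51 E9 CD AC 76 BE 16 → 0x2B51E9CDAC76BE16.
0x2B51E9CDAC76BE16 = 3121533086315494934.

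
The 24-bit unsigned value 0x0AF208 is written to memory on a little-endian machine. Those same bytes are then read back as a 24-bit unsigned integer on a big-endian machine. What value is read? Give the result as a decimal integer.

586250

Stored little-endian, the bytes at ascending addresses are 08 F2 0A.
Read back as big-endian, the last byte is least significant, giving 0x08F20A.
0x08F20A = 586250.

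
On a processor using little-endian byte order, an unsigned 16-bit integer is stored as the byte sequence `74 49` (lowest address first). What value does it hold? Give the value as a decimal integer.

In little-endian order the low byte comes first in memory.
Reassemble most-significant byte first: 49 74 → 0x4974.
0x4974 = 18804.

18804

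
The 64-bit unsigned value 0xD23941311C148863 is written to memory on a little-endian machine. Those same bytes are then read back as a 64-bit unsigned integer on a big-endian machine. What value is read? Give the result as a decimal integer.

7172004517905512914

Stored little-endian, the bytes at ascending addresses are 63 88 14 1C 31 41 39 D2.
Read back as big-endian, the last byte is least significant, giving 0x6388141C314139D2.
0x6388141C314139D2 = 7172004517905512914.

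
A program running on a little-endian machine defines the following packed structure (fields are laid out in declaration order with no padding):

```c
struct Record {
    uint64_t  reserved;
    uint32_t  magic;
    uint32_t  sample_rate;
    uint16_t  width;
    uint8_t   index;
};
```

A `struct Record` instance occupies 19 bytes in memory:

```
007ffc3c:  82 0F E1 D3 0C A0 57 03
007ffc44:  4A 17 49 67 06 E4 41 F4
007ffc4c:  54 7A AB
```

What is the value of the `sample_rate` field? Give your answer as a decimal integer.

4097958918

`sample_rate` follows `reserved` (8 B), `magic` (4 B), so it starts at offset 8 + 4 = 12 and occupies 4 bytes.
Bytes at offsets 12..15: 06 E4 41 F4.
Little-endian stores the least-significant byte at the lowest address.
Reassemble most-significant byte first: F4 41 E4 06 → 0xF441E406.
0xF441E406 = 4097958918.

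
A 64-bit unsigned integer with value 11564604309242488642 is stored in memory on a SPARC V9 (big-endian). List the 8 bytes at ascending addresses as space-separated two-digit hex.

A0 7D BA 58 EC 59 A7 42

11564604309242488642 in hexadecimal, padded to 64 bits, is 0xA07DBA58EC59A742.
Split into bytes (most-significant first): A0 7D BA 58 EC 59 A7 42.
Big-endian stores the most-significant byte at the lowest address.
So the memory order matches the most-significant-first order: A0 7D BA 58 EC 59 A7 42.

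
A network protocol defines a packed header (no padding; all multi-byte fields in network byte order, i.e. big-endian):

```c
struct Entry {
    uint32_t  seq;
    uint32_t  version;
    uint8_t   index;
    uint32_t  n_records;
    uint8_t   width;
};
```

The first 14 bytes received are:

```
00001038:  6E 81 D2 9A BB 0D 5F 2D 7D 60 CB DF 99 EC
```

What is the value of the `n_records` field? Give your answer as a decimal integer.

`n_records` follows `seq` (4 B), `version` (4 B), `index` (1 B), so it starts at offset 4 + 4 + 1 = 9 and occupies 4 bytes.
Bytes at offsets 9..12: 60 CB DF 99.
In big-endian order the high byte comes first in memory.
The bytes are already most-significant first: 0x60CBDF99.
0x60CBDF99 = 1623973785.

1623973785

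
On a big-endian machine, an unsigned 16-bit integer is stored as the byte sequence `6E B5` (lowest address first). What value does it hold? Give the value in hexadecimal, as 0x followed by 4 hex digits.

Big-endian: lowest address holds the most-significant byte.
The bytes are already most-significant first: 0x6EB5.

0x6EB5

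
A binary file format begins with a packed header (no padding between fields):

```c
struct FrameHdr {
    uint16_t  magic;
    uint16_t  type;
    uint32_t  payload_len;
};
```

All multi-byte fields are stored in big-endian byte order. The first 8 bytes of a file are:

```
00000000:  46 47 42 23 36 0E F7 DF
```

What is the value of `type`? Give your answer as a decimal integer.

16931

`type` follows `magic` (2 bytes), so it starts at byte offset 2 and occupies 2 bytes.
Bytes at offsets 2..3: 42 23.
Big-endian: lowest address holds the most-significant byte.
The bytes are already most-significant first: 0x4223.
0x4223 = 16931.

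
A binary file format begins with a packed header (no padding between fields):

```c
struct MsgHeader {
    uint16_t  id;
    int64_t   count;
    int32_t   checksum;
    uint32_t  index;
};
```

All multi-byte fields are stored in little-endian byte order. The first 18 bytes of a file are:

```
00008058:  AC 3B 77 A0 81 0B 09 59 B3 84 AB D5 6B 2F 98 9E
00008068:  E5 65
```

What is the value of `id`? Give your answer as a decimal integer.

`id` is the first field, at byte offset 0, occupying 2 bytes.
Bytes at offsets 0..1: AC 3B.
Little-endian stores the least-significant byte at the lowest address.
Reassemble most-significant byte first: 3B AC → 0x3BAC.
0x3BAC = 15276.

15276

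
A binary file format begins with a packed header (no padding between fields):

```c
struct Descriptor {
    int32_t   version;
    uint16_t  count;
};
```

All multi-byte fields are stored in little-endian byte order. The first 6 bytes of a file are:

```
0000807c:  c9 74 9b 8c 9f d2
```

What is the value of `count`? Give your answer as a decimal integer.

53919

`count` follows `version` (4 bytes), so it starts at byte offset 4 and occupies 2 bytes.
Bytes at offsets 4..5: 9F D2.
Little-endian stores the least-significant byte at the lowest address.
Reassemble most-significant byte first: D2 9F → 0xD29F.
0xD29F = 53919.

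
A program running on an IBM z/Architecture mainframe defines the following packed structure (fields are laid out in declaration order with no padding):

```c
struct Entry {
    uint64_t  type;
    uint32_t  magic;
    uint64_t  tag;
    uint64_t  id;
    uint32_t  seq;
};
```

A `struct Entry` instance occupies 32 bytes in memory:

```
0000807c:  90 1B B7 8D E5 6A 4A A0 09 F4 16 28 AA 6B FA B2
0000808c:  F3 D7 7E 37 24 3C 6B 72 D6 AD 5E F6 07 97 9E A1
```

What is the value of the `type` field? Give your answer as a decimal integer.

10384095185900030624

`type` is the first field, at byte offset 0, occupying 8 bytes.
Bytes at offsets 0..7: 90 1B B7 8D E5 6A 4A A0.
Big-endian: lowest address holds the most-significant byte.
The bytes are already most-significant first: 0x901BB78DE56A4AA0.
0x901BB78DE56A4AA0 = 10384095185900030624.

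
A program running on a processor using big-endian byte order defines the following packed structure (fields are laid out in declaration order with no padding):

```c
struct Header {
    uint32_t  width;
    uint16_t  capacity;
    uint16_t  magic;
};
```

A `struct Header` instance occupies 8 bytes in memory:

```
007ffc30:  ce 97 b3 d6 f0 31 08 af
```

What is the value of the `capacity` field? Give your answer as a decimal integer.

61489

`capacity` follows `width` (4 bytes), so it starts at byte offset 4 and occupies 2 bytes.
Bytes at offsets 4..5: F0 31.
Big-endian stores the most-significant byte at the lowest address.
The bytes are already most-significant first: 0xF031.
0xF031 = 61489.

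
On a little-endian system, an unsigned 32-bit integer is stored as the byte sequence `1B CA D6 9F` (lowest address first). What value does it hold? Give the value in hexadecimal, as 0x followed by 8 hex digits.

Little-endian stores the least-significant byte at the lowest address.
Reassemble most-significant byte first: 9F D6 CA 1B → 0x9FD6CA1B.

0x9FD6CA1B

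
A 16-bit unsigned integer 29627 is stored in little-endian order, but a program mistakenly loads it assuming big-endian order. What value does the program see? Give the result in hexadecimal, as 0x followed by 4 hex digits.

29627 in 16-bit hexadecimal is 0x73BB.
Stored little-endian, the bytes at ascending addresses are BB 73.
Read back as big-endian, the last byte is least significant, giving 0xBB73.

0xBB73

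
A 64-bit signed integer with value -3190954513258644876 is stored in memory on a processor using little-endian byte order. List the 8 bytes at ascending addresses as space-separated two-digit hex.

Two's complement of -3190954513258644876 in 64 bits: 3190954513258644876 = 0x2C488C393136058C; invert → 0xD3B773C6CEC9FA73; add 1 → 0xD3B773C6CEC9FA74.
Split into bytes (most-significant first): D3 B7 73 C6 CE C9 FA 74.
In little-endian order the low byte comes first in memory.
So at ascending addresses the bytes are 74 FA C9 CE C6 73 B7 D3.

74 FA C9 CE C6 73 B7 D3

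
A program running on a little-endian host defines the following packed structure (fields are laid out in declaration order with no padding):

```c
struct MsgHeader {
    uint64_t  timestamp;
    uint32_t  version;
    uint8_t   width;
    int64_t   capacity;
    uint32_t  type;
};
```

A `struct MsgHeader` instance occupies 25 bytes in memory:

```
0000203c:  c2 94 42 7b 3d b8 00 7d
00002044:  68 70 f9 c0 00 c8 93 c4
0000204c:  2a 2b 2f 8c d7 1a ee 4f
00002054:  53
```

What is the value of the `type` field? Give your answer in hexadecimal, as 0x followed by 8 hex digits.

0x534FEE1A

`type` follows `timestamp` (8 B), `version` (4 B), `width` (1 B), `capacity` (8 B), so it starts at offset 8 + 4 + 1 + 8 = 21 and occupies 4 bytes.
Bytes at offsets 21..24: 1A EE 4F 53.
In little-endian order the low byte comes first in memory.
Reassemble most-significant byte first: 53 4F EE 1A → 0x534FEE1A.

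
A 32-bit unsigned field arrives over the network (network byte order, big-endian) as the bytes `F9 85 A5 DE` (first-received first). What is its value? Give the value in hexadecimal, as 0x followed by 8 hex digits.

0xF985A5DE

In big-endian order the high byte comes first in memory.
The bytes are already most-significant first: 0xF985A5DE.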